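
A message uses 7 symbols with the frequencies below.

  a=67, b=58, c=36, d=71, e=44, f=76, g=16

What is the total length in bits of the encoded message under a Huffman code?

1009

Greedily combine the two least-frequent nodes:
merge g(16) and c(36): 52
merge e(44) and 52: 96
merge b(58) and a(67): 125
merge d(71) and f(76): 147
merge 96 and 125: 221
merge 147 and 221: 368
Each symbol's bit-cost is frequency × depth; summing gives 1009 bits (equivalently 52 + 96 + 125 + 147 + 221 + 368).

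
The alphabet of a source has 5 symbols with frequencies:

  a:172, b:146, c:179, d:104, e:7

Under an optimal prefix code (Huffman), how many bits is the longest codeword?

Merge the two lowest-weight nodes at each step:
combine e(7), d(104) → 111
combine 111, b(146) → 257
combine a(172), c(179) → 351
combine 257, 351 → 608
The first pair merged (e, d) ends up deepest, at depth 3.

3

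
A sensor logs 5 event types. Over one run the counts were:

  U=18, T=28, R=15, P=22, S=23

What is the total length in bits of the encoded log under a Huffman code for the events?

245

Greedily combine the two least-frequent nodes:
R(15) + U(18) → 33
P(22) + S(23) → 45
T(28) + 33 → 61
45 + 61 → 106
The encoded length is the sum of every internal node's weight: 33 + 45 + 61 + 106 = 245 bits.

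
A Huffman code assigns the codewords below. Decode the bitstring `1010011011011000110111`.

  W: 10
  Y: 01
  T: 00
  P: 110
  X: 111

WWYWPPTPX

Read left to right; each codeword is recognised as soon as it completes (prefix code):
  10→W | 10→W | 01→Y | 10→W | 110→P | 110→P | 00→T | 110→P | 111→X
Decoded message: WWYWPPTPX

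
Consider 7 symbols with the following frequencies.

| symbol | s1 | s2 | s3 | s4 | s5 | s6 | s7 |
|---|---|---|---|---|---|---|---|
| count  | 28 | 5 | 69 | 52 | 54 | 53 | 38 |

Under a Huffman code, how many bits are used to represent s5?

Repeatedly merge the two smallest:
s2(5) + s1(28) → 33
33 + s7(38) → 71
s4(52) + s6(53) → 105
s5(54) + s3(69) → 123
71 + 105 → 176
123 + 176 → 299
The subtree containing s5 is merged 2 times, so code length = 2.

2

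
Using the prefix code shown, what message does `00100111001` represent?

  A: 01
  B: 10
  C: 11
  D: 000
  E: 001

Read left to right; each codeword is recognised as soon as it completes (prefix code):
  001→E | 001→E | 11→C | 001→E
Decoded message: EECE

EECE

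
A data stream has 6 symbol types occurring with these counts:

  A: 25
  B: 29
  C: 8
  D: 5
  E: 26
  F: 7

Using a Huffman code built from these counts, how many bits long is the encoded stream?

232

Build the Huffman tree bottom-up:
merge D(5) and F(7): 12
merge C(8) and 12: 20
merge 20 and A(25): 45
merge E(26) and B(29): 55
merge 45 and 55: 100
Each symbol's bit-cost is frequency × depth; summing gives 232 bits (equivalently 12 + 20 + 45 + 55 + 100).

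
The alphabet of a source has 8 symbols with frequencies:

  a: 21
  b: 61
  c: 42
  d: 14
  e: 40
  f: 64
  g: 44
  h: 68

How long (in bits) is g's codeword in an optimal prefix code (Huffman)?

Repeatedly merge the two smallest:
d(14) + a(21) → 35
35 + e(40) → 75
c(42) + g(44) → 86
b(61) + f(64) → 125
h(68) + 75 → 143
86 + 125 → 211
143 + 211 → 354
g sits 3 levels below the root, so its codeword is 3 bits.

3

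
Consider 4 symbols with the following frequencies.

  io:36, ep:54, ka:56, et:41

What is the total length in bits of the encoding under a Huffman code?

Merge the two smallest weights repeatedly:
merge io(36) and et(41): 77
merge ep(54) and ka(56): 110
merge 77 and 110: 187
Each symbol's bit-cost is frequency × depth; summing gives 374 bits (equivalently 77 + 110 + 187).

374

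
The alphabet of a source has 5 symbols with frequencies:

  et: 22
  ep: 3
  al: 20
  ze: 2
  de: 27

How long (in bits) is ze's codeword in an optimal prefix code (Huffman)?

Huffman merges, smallest pair first:
ze(2) + ep(3) → 5
5 + al(20) → 25
et(22) + 25 → 47
de(27) + 47 → 74
ze sits 4 levels below the root, so its codeword is 4 bits.

4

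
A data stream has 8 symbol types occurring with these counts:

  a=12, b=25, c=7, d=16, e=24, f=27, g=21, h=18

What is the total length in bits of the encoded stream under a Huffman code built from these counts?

Greedily combine the two least-frequent nodes:
merge c(7) and a(12): 19
merge d(16) and h(18): 34
merge 19 and g(21): 40
merge e(24) and b(25): 49
merge f(27) and 34: 61
merge 40 and 49: 89
merge 61 and 89: 150
Total encoded bits = sum of merged weights = 19 + 34 + 40 + 49 + 61 + 89 + 150 = 442.

442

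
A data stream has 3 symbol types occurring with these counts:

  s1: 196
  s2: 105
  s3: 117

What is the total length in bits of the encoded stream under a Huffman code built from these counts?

Build the Huffman tree bottom-up:
combine s2(105), s3(117) → 222
combine s1(196), 222 → 418
The encoded length is the sum of every internal node's weight: 222 + 418 = 640 bits.

640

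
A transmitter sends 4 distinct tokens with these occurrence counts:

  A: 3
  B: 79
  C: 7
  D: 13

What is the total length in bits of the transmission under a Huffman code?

Merge the two smallest weights repeatedly:
merge A(3) and C(7): 10
merge 10 and D(13): 23
merge 23 and B(79): 102
Total encoded bits = sum of merged weights = 10 + 23 + 102 = 135.

135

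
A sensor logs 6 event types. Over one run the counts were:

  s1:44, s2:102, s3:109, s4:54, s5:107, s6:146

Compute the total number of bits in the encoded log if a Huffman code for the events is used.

Build the Huffman tree bottom-up:
combine s1(44), s4(54) → 98
combine 98, s2(102) → 200
combine s5(107), s3(109) → 216
combine s6(146), 200 → 346
combine 216, 346 → 562
Each symbol's bit-cost is frequency × depth; summing gives 1422 bits (equivalently 98 + 200 + 216 + 346 + 562).

1422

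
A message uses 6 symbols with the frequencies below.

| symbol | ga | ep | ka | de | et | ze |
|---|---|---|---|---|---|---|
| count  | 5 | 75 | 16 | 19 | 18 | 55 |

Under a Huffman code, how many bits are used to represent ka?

4

Build the tree from the bottom:
combine ga(5), ka(16) → 21
combine et(18), de(19) → 37
combine 21, 37 → 58
combine ze(55), 58 → 113
combine ep(75), 113 → 188
ka sits 4 levels below the root, so its codeword is 4 bits.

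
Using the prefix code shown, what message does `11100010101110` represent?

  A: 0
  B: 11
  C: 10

Read left to right; each codeword is recognised as soon as it completes (prefix code):
  11→B | 10→C | 0→A | 0→A | 10→C | 10→C | 11→B | 10→C
Decoded message: BCAACCBC

BCAACCBC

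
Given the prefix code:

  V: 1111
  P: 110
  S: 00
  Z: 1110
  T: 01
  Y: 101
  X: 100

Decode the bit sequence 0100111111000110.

TSVPSP

Read left to right; each codeword is recognised as soon as it completes (prefix code):
  01→T | 00→S | 1111→V | 110→P | 00→S | 110→P
Decoded message: TSVPSP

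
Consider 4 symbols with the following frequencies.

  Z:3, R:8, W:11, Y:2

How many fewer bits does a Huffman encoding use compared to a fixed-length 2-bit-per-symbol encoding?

Fixed-length: 2 bits × 24 symbols = 48 bits.
Huffman merges:
merge Y(2) and Z(3): 5
merge 5 and R(8): 13
merge W(11) and 13: 24
Huffman total = 5 + 13 + 24 = 42 bits.
Saving = 48 − 42 = 6 bits.

6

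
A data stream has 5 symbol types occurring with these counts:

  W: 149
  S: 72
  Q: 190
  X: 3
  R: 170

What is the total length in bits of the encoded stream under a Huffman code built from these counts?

1243

Merge the two smallest weights repeatedly:
combine X(3), S(72) → 75
combine 75, W(149) → 224
combine R(170), Q(190) → 360
combine 224, 360 → 584
The encoded length is the sum of every internal node's weight: 75 + 224 + 360 + 584 = 1243 bits.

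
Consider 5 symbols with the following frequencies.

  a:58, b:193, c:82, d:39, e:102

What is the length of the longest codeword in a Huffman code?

Merge the two lowest-weight nodes at each step:
merge d(39) and a(58): 97
merge c(82) and 97: 179
merge e(102) and 179: 281
merge b(193) and 281: 474
Maximum depth reached is 4.

4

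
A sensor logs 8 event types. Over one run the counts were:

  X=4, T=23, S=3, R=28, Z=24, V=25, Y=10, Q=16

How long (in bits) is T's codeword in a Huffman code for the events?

Repeatedly merge the two smallest:
merge S(3) and X(4): 7
merge 7 and Y(10): 17
merge Q(16) and 17: 33
merge T(23) and Z(24): 47
merge V(25) and R(28): 53
merge 33 and 47: 80
merge 53 and 80: 133
T sits 3 levels below the root, so its codeword is 3 bits.

3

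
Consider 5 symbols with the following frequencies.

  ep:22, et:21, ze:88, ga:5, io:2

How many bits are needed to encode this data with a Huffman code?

Merge the two smallest weights repeatedly:
merge io(2) and ga(5): 7
merge 7 and et(21): 28
merge ep(22) and 28: 50
merge 50 and ze(88): 138
Each symbol's bit-cost is frequency × depth; summing gives 223 bits (equivalently 7 + 28 + 50 + 138).

223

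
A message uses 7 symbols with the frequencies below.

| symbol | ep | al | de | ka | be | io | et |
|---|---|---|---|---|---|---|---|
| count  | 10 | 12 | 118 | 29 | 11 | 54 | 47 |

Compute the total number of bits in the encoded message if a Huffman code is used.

661

Merge the two smallest weights repeatedly:
combine ep(10), be(11) → 21
combine al(12), 21 → 33
combine ka(29), 33 → 62
combine et(47), io(54) → 101
combine 62, 101 → 163
combine de(118), 163 → 281
The encoded length is the sum of every internal node's weight: 21 + 33 + 62 + 101 + 163 + 281 = 661 bits.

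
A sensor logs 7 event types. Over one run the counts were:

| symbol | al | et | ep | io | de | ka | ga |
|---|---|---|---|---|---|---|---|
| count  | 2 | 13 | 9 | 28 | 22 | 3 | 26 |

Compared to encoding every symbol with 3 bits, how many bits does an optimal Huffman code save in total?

57

Fixed-length: 3 bits × 103 symbols = 309 bits.
Huffman merges:
al(2) + ka(3) → 5
5 + ep(9) → 14
et(13) + 14 → 27
de(22) + ga(26) → 48
27 + io(28) → 55
48 + 55 → 103
Huffman total = 5 + 14 + 27 + 48 + 55 + 103 = 252 bits.
Saving = 309 − 252 = 57 bits.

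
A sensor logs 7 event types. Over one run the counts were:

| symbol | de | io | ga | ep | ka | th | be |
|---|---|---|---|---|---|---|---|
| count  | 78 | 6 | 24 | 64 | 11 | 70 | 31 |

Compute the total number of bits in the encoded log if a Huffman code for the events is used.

Greedily combine the two least-frequent nodes:
io(6) + ka(11) → 17
17 + ga(24) → 41
be(31) + 41 → 72
ep(64) + th(70) → 134
72 + de(78) → 150
134 + 150 → 284
Total encoded bits = sum of merged weights = 17 + 41 + 72 + 134 + 150 + 284 = 698.

698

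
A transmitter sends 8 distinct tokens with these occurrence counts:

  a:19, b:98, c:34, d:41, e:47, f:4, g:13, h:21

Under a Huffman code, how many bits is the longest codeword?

5

Merge the two lowest-weight nodes at each step:
f(4) + g(13) → 17
17 + a(19) → 36
h(21) + c(34) → 55
36 + d(41) → 77
e(47) + 55 → 102
77 + b(98) → 175
102 + 175 → 277
The rarest symbols sit at the bottom; the longest codeword is 5 bits.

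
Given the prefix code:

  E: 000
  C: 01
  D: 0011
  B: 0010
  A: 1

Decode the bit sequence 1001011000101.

ABAAEAC

Read left to right; each codeword is recognised as soon as it completes (prefix code):
  1→A | 0010→B | 1→A | 1→A | 000→E | 1→A | 01→C
Decoded message: ABAAEAC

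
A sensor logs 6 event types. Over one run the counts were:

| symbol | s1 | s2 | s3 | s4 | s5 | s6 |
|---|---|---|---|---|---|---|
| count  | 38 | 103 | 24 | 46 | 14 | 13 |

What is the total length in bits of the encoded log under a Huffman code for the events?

Merge the two smallest weights repeatedly:
s6(13) + s5(14) → 27
s3(24) + 27 → 51
s1(38) + s4(46) → 84
51 + 84 → 135
s2(103) + 135 → 238
The encoded length is the sum of every internal node's weight: 27 + 51 + 84 + 135 + 238 = 535 bits.

535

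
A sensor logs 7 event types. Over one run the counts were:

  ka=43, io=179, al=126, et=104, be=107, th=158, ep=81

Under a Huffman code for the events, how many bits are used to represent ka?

4

Huffman merges, smallest pair first:
combine ka(43), ep(81) → 124
combine et(104), be(107) → 211
combine 124, al(126) → 250
combine th(158), io(179) → 337
combine 211, 250 → 461
combine 337, 461 → 798
ka sits 4 levels below the root, so its codeword is 4 bits.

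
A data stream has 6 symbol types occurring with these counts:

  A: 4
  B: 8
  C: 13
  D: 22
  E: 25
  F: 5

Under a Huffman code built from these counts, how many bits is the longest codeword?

4

Merge the two lowest-weight nodes at each step:
merge A(4) and F(5): 9
merge B(8) and 9: 17
merge C(13) and 17: 30
merge D(22) and E(25): 47
merge 30 and 47: 77
The rarest symbols sit at the bottom; the longest codeword is 4 bits.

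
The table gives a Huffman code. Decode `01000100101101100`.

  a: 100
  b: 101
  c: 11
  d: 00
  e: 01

ededbba

Read left to right; each codeword is recognised as soon as it completes (prefix code):
  01→e | 00→d | 01→e | 00→d | 101→b | 101→b | 100→a
Decoded message: ededbba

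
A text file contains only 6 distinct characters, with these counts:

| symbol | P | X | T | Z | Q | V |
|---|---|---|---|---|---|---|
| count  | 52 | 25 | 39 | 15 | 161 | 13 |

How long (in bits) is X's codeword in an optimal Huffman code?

3

Build the tree from the bottom:
merge V(13) and Z(15): 28
merge X(25) and 28: 53
merge T(39) and P(52): 91
merge 53 and 91: 144
merge 144 and Q(161): 305
The subtree containing X is merged 3 times, so code length = 3.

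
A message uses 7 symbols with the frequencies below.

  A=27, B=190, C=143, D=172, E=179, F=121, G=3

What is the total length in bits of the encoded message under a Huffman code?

2145

Build the Huffman tree bottom-up:
merge G(3) and A(27): 30
merge 30 and F(121): 151
merge C(143) and 151: 294
merge D(172) and E(179): 351
merge B(190) and 294: 484
merge 351 and 484: 835
The encoded length is the sum of every internal node's weight: 30 + 151 + 294 + 351 + 484 + 835 = 2145 bits.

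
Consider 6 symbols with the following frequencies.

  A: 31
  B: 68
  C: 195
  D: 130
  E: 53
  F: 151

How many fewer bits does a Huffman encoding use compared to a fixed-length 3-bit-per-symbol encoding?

392

Fixed-length: 3 bits × 628 symbols = 1884 bits.
Huffman merges:
combine A(31), E(53) → 84
combine B(68), 84 → 152
combine D(130), F(151) → 281
combine 152, C(195) → 347
combine 281, 347 → 628
Huffman total = 84 + 152 + 281 + 347 + 628 = 1492 bits.
Saving = 1884 − 1492 = 392 bits.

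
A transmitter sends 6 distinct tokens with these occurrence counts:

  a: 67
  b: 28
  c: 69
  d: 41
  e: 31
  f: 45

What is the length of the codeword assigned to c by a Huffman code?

Build the tree from the bottom:
b(28) + e(31) → 59
d(41) + f(45) → 86
59 + a(67) → 126
c(69) + 86 → 155
126 + 155 → 281
c's leaf is at depth 2, giving a 2-bit codeword.

2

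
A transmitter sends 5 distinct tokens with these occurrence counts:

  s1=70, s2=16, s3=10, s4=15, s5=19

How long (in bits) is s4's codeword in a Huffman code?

3

Build the tree from the bottom:
merge s3(10) and s4(15): 25
merge s2(16) and s5(19): 35
merge 25 and 35: 60
merge 60 and s1(70): 130
The subtree containing s4 is merged 3 times, so code length = 3.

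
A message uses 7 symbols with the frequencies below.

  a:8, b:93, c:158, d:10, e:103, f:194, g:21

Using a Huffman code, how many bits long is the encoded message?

1363

Greedily combine the two least-frequent nodes:
merge a(8) and d(10): 18
merge 18 and g(21): 39
merge 39 and b(93): 132
merge e(103) and 132: 235
merge c(158) and f(194): 352
merge 235 and 352: 587
The encoded length is the sum of every internal node's weight: 18 + 39 + 132 + 235 + 352 + 587 = 1363 bits.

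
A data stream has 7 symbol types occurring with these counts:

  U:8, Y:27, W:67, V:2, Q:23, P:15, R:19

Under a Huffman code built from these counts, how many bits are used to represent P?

4

Build the tree from the bottom:
V(2) + U(8) → 10
10 + P(15) → 25
R(19) + Q(23) → 42
25 + Y(27) → 52
42 + 52 → 94
W(67) + 94 → 161
P sits 4 levels below the root, so its codeword is 4 bits.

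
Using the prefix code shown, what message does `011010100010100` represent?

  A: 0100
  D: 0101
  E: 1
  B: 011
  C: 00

Read left to right; each codeword is recognised as soon as it completes (prefix code):
  011→B | 0101→D | 00→C | 0101→D | 00→C
Decoded message: BDCDC

BDCDC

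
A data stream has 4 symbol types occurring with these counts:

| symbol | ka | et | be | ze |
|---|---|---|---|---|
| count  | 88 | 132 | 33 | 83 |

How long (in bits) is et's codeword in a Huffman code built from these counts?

1

Huffman merges, smallest pair first:
combine be(33), ze(83) → 116
combine ka(88), 116 → 204
combine et(132), 204 → 336
et sits one level below the root: a 1-bit codeword.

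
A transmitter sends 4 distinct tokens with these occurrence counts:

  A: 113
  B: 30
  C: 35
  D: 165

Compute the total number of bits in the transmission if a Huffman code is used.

586

Merge the two smallest weights repeatedly:
merge B(30) and C(35): 65
merge 65 and A(113): 178
merge D(165) and 178: 343
Total encoded bits = sum of merged weights = 65 + 178 + 343 = 586.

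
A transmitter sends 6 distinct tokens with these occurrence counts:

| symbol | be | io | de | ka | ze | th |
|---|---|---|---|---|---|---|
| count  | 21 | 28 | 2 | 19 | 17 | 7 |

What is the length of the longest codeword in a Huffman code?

4

Merge the two lowest-weight nodes at each step:
combine de(2), th(7) → 9
combine 9, ze(17) → 26
combine ka(19), be(21) → 40
combine 26, io(28) → 54
combine 40, 54 → 94
The rarest symbols sit at the bottom; the longest codeword is 4 bits.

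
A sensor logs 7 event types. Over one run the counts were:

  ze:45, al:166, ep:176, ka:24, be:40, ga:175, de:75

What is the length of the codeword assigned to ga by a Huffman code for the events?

Build the tree from the bottom:
ka(24) + be(40) → 64
ze(45) + 64 → 109
de(75) + 109 → 184
al(166) + ga(175) → 341
ep(176) + 184 → 360
341 + 360 → 701
The subtree containing ga is merged 2 times, so code length = 2.

2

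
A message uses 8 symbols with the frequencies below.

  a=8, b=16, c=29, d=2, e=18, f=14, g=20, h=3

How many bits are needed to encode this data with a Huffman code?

Greedily combine the two least-frequent nodes:
merge d(2) and h(3): 5
merge 5 and a(8): 13
merge 13 and f(14): 27
merge b(16) and e(18): 34
merge g(20) and 27: 47
merge c(29) and 34: 63
merge 47 and 63: 110
Total encoded bits = sum of merged weights = 5 + 13 + 27 + 34 + 47 + 63 + 110 = 299.

299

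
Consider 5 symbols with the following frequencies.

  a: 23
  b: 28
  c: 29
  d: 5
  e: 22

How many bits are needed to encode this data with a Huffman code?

241

Merge the two smallest weights repeatedly:
d(5) + e(22) → 27
a(23) + 27 → 50
b(28) + c(29) → 57
50 + 57 → 107
Total encoded bits = sum of merged weights = 27 + 50 + 57 + 107 = 241.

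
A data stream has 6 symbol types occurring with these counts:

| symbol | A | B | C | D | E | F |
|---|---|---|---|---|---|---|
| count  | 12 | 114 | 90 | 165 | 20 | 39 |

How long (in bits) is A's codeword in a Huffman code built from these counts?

Huffman merges, smallest pair first:
A(12) + E(20) → 32
32 + F(39) → 71
71 + C(90) → 161
B(114) + 161 → 275
D(165) + 275 → 440
A sits 5 levels below the root, so its codeword is 5 bits.

5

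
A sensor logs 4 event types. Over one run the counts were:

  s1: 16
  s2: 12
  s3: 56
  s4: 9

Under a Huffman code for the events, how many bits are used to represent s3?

1

Repeatedly merge the two smallest:
combine s4(9), s2(12) → 21
combine s1(16), 21 → 37
combine 37, s3(56) → 93
s3 is a child of the root — depth 1, so its codeword is a single bit.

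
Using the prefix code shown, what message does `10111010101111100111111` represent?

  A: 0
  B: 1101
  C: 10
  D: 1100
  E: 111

CEACCEDEE

Read left to right; each codeword is recognised as soon as it completes (prefix code):
  10→C | 111→E | 0→A | 10→C | 10→C | 111→E | 1100→D | 111→E | 111→E
Decoded message: CEACCEDEE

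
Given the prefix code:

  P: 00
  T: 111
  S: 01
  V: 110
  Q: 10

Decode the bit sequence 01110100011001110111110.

Read left to right; each codeword is recognised as soon as it completes (prefix code):
  01→S | 110→V | 10→Q | 00→P | 110→V | 01→S | 110→V | 111→T | 110→V
Decoded message: SVQPVSVTV

SVQPVSVTV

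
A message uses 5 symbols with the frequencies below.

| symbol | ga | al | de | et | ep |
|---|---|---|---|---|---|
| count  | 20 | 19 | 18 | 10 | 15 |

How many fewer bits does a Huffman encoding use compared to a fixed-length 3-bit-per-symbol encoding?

57

Fixed-length: 3 bits × 82 symbols = 246 bits.
Huffman merges:
combine et(10), ep(15) → 25
combine de(18), al(19) → 37
combine ga(20), 25 → 45
combine 37, 45 → 82
Huffman total = 25 + 37 + 45 + 82 = 189 bits.
Saving = 246 − 189 = 57 bits.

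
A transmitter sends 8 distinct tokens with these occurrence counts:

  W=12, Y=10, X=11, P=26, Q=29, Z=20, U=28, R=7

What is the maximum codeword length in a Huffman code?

4

Merge the two lowest-weight nodes at each step:
merge R(7) and Y(10): 17
merge X(11) and W(12): 23
merge 17 and Z(20): 37
merge 23 and P(26): 49
merge U(28) and Q(29): 57
merge 37 and 49: 86
merge 57 and 86: 143
The first pair merged (R, Y) ends up deepest, at depth 4.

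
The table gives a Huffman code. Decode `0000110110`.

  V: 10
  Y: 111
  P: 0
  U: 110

Read left to right; each codeword is recognised as soon as it completes (prefix code):
  0→P | 0→P | 0→P | 0→P | 110→U | 110→U
Decoded message: PPPPUU

PPPPUU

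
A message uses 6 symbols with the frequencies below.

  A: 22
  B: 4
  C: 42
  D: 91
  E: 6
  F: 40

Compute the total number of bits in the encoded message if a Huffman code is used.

Greedily combine the two least-frequent nodes:
merge B(4) and E(6): 10
merge 10 and A(22): 32
merge 32 and F(40): 72
merge C(42) and 72: 114
merge D(91) and 114: 205
The encoded length is the sum of every internal node's weight: 10 + 32 + 72 + 114 + 205 = 433 bits.

433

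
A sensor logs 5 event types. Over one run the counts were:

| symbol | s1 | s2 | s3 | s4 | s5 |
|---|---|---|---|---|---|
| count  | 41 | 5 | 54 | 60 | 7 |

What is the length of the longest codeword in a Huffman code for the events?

4

Merge the two lowest-weight nodes at each step:
s2(5) + s5(7) → 12
12 + s1(41) → 53
53 + s3(54) → 107
s4(60) + 107 → 167
Maximum depth reached is 4.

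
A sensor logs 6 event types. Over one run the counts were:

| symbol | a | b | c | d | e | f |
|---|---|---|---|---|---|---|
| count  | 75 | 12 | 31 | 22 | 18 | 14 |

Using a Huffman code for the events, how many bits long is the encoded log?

392

Build the Huffman tree bottom-up:
merge b(12) and f(14): 26
merge e(18) and d(22): 40
merge 26 and c(31): 57
merge 40 and 57: 97
merge a(75) and 97: 172
The encoded length is the sum of every internal node's weight: 26 + 40 + 57 + 97 + 172 = 392 bits.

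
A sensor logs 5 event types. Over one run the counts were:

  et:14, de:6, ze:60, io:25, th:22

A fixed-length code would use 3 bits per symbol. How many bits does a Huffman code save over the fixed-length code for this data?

Fixed-length: 3 bits × 127 symbols = 381 bits.
Huffman merges:
combine de(6), et(14) → 20
combine 20, th(22) → 42
combine io(25), 42 → 67
combine ze(60), 67 → 127
Huffman total = 20 + 42 + 67 + 127 = 256 bits.
Saving = 381 − 256 = 125 bits.

125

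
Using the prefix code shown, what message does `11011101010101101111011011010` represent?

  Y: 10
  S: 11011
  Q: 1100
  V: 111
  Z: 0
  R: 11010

Read left to right; each codeword is recognised as soon as it completes (prefix code):
  11011→S | 10→Y | 10→Y | 10→Y | 10→Y | 11011→S | 11011→S | 0→Z | 11010→R
Decoded message: SYYYYSSZR

SYYYYSSZR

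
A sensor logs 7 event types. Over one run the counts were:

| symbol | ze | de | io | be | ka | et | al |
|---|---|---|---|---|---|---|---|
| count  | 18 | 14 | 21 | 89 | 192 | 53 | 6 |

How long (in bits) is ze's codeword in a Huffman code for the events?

Repeatedly merge the two smallest:
merge al(6) and de(14): 20
merge ze(18) and 20: 38
merge io(21) and 38: 59
merge et(53) and 59: 112
merge be(89) and 112: 201
merge ka(192) and 201: 393
The subtree containing ze is merged 5 times, so code length = 5.

5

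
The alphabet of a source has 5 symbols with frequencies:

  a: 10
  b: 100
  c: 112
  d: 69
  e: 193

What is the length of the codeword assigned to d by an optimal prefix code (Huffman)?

Repeatedly merge the two smallest:
merge a(10) and d(69): 79
merge 79 and b(100): 179
merge c(112) and 179: 291
merge e(193) and 291: 484
The subtree containing d is merged 4 times, so code length = 4.

4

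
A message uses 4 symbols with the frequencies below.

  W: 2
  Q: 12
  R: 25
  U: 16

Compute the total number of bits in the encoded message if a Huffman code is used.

Greedily combine the two least-frequent nodes:
merge W(2) and Q(12): 14
merge 14 and U(16): 30
merge R(25) and 30: 55
The encoded length is the sum of every internal node's weight: 14 + 30 + 55 = 99 bits.

99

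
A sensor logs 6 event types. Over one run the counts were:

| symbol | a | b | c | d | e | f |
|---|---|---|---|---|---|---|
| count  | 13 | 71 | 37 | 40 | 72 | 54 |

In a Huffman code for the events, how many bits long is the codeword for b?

Build the tree from the bottom:
merge a(13) and c(37): 50
merge d(40) and 50: 90
merge f(54) and b(71): 125
merge e(72) and 90: 162
merge 125 and 162: 287
b sits 2 levels below the root, so its codeword is 2 bits.

2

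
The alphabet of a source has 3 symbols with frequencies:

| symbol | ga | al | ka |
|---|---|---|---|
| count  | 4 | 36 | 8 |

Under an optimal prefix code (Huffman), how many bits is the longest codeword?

2

Merge the two lowest-weight nodes at each step:
ga(4) + ka(8) → 12
12 + al(36) → 48
The first pair merged (ga, ka) ends up deepest, at depth 2.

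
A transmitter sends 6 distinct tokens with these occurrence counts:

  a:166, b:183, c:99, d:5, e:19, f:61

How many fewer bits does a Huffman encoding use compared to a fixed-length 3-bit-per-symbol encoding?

424

Fixed-length: 3 bits × 533 symbols = 1599 bits.
Huffman merges:
d(5) + e(19) → 24
24 + f(61) → 85
85 + c(99) → 184
a(166) + b(183) → 349
184 + 349 → 533
Huffman total = 24 + 85 + 184 + 349 + 533 = 1175 bits.
Saving = 1599 − 1175 = 424 bits.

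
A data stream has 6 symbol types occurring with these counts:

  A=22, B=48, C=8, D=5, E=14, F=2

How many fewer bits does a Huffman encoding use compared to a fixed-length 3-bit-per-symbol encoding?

Fixed-length: 3 bits × 99 symbols = 297 bits.
Huffman merges:
F(2) + D(5) → 7
7 + C(8) → 15
E(14) + 15 → 29
A(22) + 29 → 51
B(48) + 51 → 99
Huffman total = 7 + 15 + 29 + 51 + 99 = 201 bits.
Saving = 297 − 201 = 96 bits.

96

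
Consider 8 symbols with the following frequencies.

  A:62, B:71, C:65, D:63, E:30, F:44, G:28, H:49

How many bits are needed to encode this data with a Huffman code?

Merge the two smallest weights repeatedly:
G(28) + E(30) → 58
F(44) + H(49) → 93
58 + A(62) → 120
D(63) + C(65) → 128
B(71) + 93 → 164
120 + 128 → 248
164 + 248 → 412
Each symbol's bit-cost is frequency × depth; summing gives 1223 bits (equivalently 58 + 93 + 120 + 128 + 164 + 248 + 412).

1223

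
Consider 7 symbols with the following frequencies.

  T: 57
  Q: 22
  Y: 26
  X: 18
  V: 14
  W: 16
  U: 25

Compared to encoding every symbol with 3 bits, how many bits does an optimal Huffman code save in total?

Fixed-length: 3 bits × 178 symbols = 534 bits.
Huffman merges:
V(14) + W(16) → 30
X(18) + Q(22) → 40
U(25) + Y(26) → 51
30 + 40 → 70
51 + T(57) → 108
70 + 108 → 178
Huffman total = 30 + 40 + 51 + 70 + 108 + 178 = 477 bits.
Saving = 534 − 477 = 57 bits.

57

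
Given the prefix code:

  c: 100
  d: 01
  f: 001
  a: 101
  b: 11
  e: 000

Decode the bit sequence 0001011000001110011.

eacebcb

Read left to right; each codeword is recognised as soon as it completes (prefix code):
  000→e | 101→a | 100→c | 000→e | 11→b | 100→c | 11→b
Decoded message: eacebcb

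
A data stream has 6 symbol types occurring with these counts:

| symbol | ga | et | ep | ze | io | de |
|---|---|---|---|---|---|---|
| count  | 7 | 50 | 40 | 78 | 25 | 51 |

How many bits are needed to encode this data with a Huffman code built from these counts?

Greedily combine the two least-frequent nodes:
merge ga(7) and io(25): 32
merge 32 and ep(40): 72
merge et(50) and de(51): 101
merge 72 and ze(78): 150
merge 101 and 150: 251
Total encoded bits = sum of merged weights = 32 + 72 + 101 + 150 + 251 = 606.

606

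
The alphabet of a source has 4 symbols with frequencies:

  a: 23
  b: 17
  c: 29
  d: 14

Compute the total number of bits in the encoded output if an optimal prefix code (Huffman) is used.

Merge the two smallest weights repeatedly:
merge d(14) and b(17): 31
merge a(23) and c(29): 52
merge 31 and 52: 83
Total encoded bits = sum of merged weights = 31 + 52 + 83 = 166.

166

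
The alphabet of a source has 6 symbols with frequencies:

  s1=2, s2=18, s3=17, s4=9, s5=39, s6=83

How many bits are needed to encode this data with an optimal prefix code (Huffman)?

Build the Huffman tree bottom-up:
merge s1(2) and s4(9): 11
merge 11 and s3(17): 28
merge s2(18) and 28: 46
merge s5(39) and 46: 85
merge s6(83) and 85: 168
Total encoded bits = sum of merged weights = 11 + 28 + 46 + 85 + 168 = 338.

338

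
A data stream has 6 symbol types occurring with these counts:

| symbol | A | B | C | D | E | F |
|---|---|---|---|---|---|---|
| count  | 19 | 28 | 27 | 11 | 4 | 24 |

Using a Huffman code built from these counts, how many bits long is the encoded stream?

275

Greedily combine the two least-frequent nodes:
E(4) + D(11) → 15
15 + A(19) → 34
F(24) + C(27) → 51
B(28) + 34 → 62
51 + 62 → 113
Each symbol's bit-cost is frequency × depth; summing gives 275 bits (equivalently 15 + 34 + 51 + 62 + 113).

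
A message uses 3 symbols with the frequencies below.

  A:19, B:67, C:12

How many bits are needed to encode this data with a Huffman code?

129

Greedily combine the two least-frequent nodes:
merge C(12) and A(19): 31
merge 31 and B(67): 98
The encoded length is the sum of every internal node's weight: 31 + 98 = 129 bits.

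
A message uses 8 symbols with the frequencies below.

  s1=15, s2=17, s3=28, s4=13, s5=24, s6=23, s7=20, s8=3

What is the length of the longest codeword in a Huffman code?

Merge the two lowest-weight nodes at each step:
combine s8(3), s4(13) → 16
combine s1(15), 16 → 31
combine s2(17), s7(20) → 37
combine s6(23), s5(24) → 47
combine s3(28), 31 → 59
combine 37, 47 → 84
combine 59, 84 → 143
Maximum depth reached is 4.

4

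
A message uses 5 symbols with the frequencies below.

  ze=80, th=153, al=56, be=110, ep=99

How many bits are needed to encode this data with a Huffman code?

1132

Merge the two smallest weights repeatedly:
combine al(56), ze(80) → 136
combine ep(99), be(110) → 209
combine 136, th(153) → 289
combine 209, 289 → 498
Each symbol's bit-cost is frequency × depth; summing gives 1132 bits (equivalently 136 + 209 + 289 + 498).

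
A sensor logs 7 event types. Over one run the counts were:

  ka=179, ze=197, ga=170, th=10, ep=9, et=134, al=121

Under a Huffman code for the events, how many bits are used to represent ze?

Repeatedly merge the two smallest:
merge ep(9) and th(10): 19
merge 19 and al(121): 140
merge et(134) and 140: 274
merge ga(170) and ka(179): 349
merge ze(197) and 274: 471
merge 349 and 471: 820
ze's leaf is at depth 2, giving a 2-bit codeword.

2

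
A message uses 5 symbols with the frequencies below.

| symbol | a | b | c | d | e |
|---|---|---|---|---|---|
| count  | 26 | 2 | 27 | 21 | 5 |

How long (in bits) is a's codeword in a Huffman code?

Huffman merges, smallest pair first:
combine b(2), e(5) → 7
combine 7, d(21) → 28
combine a(26), c(27) → 53
combine 28, 53 → 81
a's leaf is at depth 2, giving a 2-bit codeword.

2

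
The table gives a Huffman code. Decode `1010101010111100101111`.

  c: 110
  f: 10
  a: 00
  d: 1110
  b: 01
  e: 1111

fffffeafe

Read left to right; each codeword is recognised as soon as it completes (prefix code):
  10→f | 10→f | 10→f | 10→f | 10→f | 1111→e | 00→a | 10→f | 1111→e
Decoded message: fffffeafe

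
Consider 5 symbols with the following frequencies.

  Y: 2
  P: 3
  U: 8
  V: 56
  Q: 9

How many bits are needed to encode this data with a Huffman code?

118

Build the Huffman tree bottom-up:
merge Y(2) and P(3): 5
merge 5 and U(8): 13
merge Q(9) and 13: 22
merge 22 and V(56): 78
The encoded length is the sum of every internal node's weight: 5 + 13 + 22 + 78 = 118 bits.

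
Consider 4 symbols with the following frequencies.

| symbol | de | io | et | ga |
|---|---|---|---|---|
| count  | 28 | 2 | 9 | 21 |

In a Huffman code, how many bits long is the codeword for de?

1

Repeatedly merge the two smallest:
combine io(2), et(9) → 11
combine 11, ga(21) → 32
combine de(28), 32 → 60
de sits one level below the root: a 1-bit codeword.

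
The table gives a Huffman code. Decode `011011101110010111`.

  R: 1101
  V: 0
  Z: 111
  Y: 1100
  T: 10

Read left to right; each codeword is recognised as soon as it completes (prefix code):
  0→V | 1101→R | 1101→R | 1100→Y | 10→T | 111→Z
Decoded message: VRRYTZ

VRRYTZ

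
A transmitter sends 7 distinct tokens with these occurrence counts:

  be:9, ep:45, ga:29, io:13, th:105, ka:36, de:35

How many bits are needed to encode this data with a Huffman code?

679

Build the Huffman tree bottom-up:
be(9) + io(13) → 22
22 + ga(29) → 51
de(35) + ka(36) → 71
ep(45) + 51 → 96
71 + 96 → 167
th(105) + 167 → 272
Total encoded bits = sum of merged weights = 22 + 51 + 71 + 96 + 167 + 272 = 679.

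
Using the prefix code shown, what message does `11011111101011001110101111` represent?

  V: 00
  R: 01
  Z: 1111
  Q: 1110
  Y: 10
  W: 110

Read left to right; each codeword is recognised as soon as it completes (prefix code):
  110→W | 1111→Z | 110→W | 10→Y | 110→W | 01→R | 110→W | 10→Y | 1111→Z
Decoded message: WZWYWRWYZ

WZWYWRWYZ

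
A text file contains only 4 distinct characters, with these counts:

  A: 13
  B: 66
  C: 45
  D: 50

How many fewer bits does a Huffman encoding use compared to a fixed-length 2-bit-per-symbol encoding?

8

Fixed-length: 2 bits × 174 symbols = 348 bits.
Huffman merges:
A(13) + C(45) → 58
D(50) + 58 → 108
B(66) + 108 → 174
Huffman total = 58 + 108 + 174 = 340 bits.
Saving = 348 − 340 = 8 bits.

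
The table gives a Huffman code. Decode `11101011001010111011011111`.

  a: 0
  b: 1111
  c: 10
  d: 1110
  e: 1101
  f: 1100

Read left to right; each codeword is recognised as soon as it completes (prefix code):
  1110→d | 10→c | 1100→f | 10→c | 10→c | 1110→d | 1101→e | 1111→b
Decoded message: dcfccdeb

dcfccdeb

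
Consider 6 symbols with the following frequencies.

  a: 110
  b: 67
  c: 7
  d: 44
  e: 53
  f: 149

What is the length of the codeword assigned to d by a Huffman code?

4

Repeatedly merge the two smallest:
merge c(7) and d(44): 51
merge 51 and e(53): 104
merge b(67) and 104: 171
merge a(110) and f(149): 259
merge 171 and 259: 430
d's leaf is at depth 4, giving a 4-bit codeword.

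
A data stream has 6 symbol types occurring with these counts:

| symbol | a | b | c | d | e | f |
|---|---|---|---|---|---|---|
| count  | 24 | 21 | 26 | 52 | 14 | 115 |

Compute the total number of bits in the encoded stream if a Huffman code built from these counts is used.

Build the Huffman tree bottom-up:
e(14) + b(21) → 35
a(24) + c(26) → 50
35 + 50 → 85
d(52) + 85 → 137
f(115) + 137 → 252
Total encoded bits = sum of merged weights = 35 + 50 + 85 + 137 + 252 = 559.

559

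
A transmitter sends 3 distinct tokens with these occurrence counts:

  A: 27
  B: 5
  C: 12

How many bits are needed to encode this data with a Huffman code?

61

Greedily combine the two least-frequent nodes:
merge B(5) and C(12): 17
merge 17 and A(27): 44
Total encoded bits = sum of merged weights = 17 + 44 = 61.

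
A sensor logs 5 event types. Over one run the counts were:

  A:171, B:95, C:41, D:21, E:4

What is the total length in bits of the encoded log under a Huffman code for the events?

Merge the two smallest weights repeatedly:
combine E(4), D(21) → 25
combine 25, C(41) → 66
combine 66, B(95) → 161
combine 161, A(171) → 332
Total encoded bits = sum of merged weights = 25 + 66 + 161 + 332 = 584.

584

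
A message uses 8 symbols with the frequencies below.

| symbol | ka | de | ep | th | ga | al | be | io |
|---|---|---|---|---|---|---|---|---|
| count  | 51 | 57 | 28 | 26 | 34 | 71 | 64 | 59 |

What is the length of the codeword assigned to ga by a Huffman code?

Huffman merges, smallest pair first:
merge th(26) and ep(28): 54
merge ga(34) and ka(51): 85
merge 54 and de(57): 111
merge io(59) and be(64): 123
merge al(71) and 85: 156
merge 111 and 123: 234
merge 156 and 234: 390
The subtree containing ga is merged 3 times, so code length = 3.

3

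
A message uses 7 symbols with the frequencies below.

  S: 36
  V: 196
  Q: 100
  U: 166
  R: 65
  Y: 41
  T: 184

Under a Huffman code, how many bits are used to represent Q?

3

Build the tree from the bottom:
merge S(36) and Y(41): 77
merge R(65) and 77: 142
merge Q(100) and 142: 242
merge U(166) and T(184): 350
merge V(196) and 242: 438
merge 350 and 438: 788
The subtree containing Q is merged 3 times, so code length = 3.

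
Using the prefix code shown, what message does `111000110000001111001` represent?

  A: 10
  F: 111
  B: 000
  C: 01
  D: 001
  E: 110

FBEBDFD

Read left to right; each codeword is recognised as soon as it completes (prefix code):
  111→F | 000→B | 110→E | 000→B | 001→D | 111→F | 001→D
Decoded message: FBEBDFD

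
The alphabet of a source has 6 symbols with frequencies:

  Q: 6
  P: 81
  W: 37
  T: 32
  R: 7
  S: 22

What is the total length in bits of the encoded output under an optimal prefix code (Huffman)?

Build the Huffman tree bottom-up:
Q(6) + R(7) → 13
13 + S(22) → 35
T(32) + 35 → 67
W(37) + 67 → 104
P(81) + 104 → 185
Total encoded bits = sum of merged weights = 13 + 35 + 67 + 104 + 185 = 404.

404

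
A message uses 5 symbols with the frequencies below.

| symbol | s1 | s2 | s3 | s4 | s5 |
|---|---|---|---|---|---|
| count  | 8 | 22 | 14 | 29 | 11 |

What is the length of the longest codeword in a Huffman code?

Merge the two lowest-weight nodes at each step:
merge s1(8) and s5(11): 19
merge s3(14) and 19: 33
merge s2(22) and s4(29): 51
merge 33 and 51: 84
The first pair merged (s1, s5) ends up deepest, at depth 3.

3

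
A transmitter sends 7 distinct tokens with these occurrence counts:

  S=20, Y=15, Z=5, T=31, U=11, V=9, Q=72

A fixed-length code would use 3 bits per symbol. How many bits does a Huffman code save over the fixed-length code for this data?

Fixed-length: 3 bits × 163 symbols = 489 bits.
Huffman merges:
Z(5) + V(9) → 14
U(11) + 14 → 25
Y(15) + S(20) → 35
25 + T(31) → 56
35 + 56 → 91
Q(72) + 91 → 163
Huffman total = 14 + 25 + 35 + 56 + 91 + 163 = 384 bits.
Saving = 489 − 384 = 105 bits.

105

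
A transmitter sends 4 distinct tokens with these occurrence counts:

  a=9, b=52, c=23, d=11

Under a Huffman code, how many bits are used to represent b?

Build the tree from the bottom:
combine a(9), d(11) → 20
combine 20, c(23) → 43
combine 43, b(52) → 95
b sits one level below the root: a 1-bit codeword.

1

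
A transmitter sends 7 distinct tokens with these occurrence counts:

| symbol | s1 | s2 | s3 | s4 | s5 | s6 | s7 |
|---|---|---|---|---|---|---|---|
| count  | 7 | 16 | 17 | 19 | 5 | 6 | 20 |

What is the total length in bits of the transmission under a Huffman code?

242

Merge the two smallest weights repeatedly:
combine s5(5), s6(6) → 11
combine s1(7), 11 → 18
combine s2(16), s3(17) → 33
combine 18, s4(19) → 37
combine s7(20), 33 → 53
combine 37, 53 → 90
The encoded length is the sum of every internal node's weight: 11 + 18 + 33 + 37 + 53 + 90 = 242 bits.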